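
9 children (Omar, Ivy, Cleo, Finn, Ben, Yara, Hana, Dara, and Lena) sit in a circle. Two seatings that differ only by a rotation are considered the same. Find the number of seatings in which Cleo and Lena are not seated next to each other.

30240

Without the restriction there are (8)! = 40320 seatings.
Those with Cleo next to Lena: fuse the pair into one unit and seat 8 units around a circle — 2·(7)! = 10080.
Subtracting, 40320 − 10080 = 30240.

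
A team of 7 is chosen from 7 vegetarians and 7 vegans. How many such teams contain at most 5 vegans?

3382

Split by how many vegans are chosen (0 through 5).
Sum: C(7,0)·C(7,7) + C(7,1)·C(7,6) + C(7,2)·C(7,5) + C(7,3)·C(7,4) + C(7,4)·C(7,3) + C(7,5)·C(7,2) = 1 + 49 + 441 + 1225 + 1225 + 441 = 3382.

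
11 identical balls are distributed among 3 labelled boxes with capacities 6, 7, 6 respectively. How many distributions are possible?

38

Ignoring the caps, the number of non-negative solutions to x_1+…+x_3 = 11 is C(13,2) = 78.
Subtract solutions that violate a single cap (substitute x_i' = x_i − (cap_i+1)): x_1 ≥ 7 gives C(6,2) = 15; x_2 ≥ 8 gives C(5,2) = 10; x_3 ≥ 7 gives C(6,2) = 15. Together 40.
No two caps can be exceeded simultaneously, so the pair terms are all 0.
By inclusion–exclusion the count is 78 − 40 + 0 = 38.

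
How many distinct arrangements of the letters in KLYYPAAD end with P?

Fix P in the last position and arrange the remaining 7 letters.
Those 7 letters have A appearing twice and Y appearing twice, giving (7)!/(2!·2!) = 1260.

1260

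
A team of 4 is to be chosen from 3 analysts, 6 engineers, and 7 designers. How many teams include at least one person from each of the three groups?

With no constraint there are C(16,4) = 1820 possible selections.
Selections missing a whole group: no analysts → C(13,4) = 715; no engineers → C(10,4) = 210; no designers → C(9,4) = 126.
Add back selections omitting two groups (i.e. drawn from a single group): C(3,4) + C(6,4) + C(7,4) = 50.
By inclusion–exclusion: 1820 − 1051 + 50 = 819.

819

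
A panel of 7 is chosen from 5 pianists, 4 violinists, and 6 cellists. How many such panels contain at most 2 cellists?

2430

Split by how many cellists are chosen (0 through 2).
Sum: C(6,0)·C(9,7) + C(6,1)·C(9,6) + C(6,2)·C(9,5) = 36 + 504 + 1890 = 2430.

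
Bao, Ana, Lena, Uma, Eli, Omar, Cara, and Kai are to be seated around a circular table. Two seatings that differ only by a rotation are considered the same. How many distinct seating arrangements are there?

5040

Seat Bao anywhere (absorbing the rotational symmetry), then permute the other 7: (7)! = 5040.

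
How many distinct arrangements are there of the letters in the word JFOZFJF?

420

Letter multiplicities in JFOZFJF: F×3, J×2, O×1, Z×1.
The number of distinct arrangements is 7!/(3!·2!) = 5040/12 = 420.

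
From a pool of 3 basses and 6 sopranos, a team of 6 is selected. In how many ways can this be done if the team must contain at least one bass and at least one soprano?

83

With no constraint there are C(9,6) = 84 possible selections.
Selections missing a whole group: no basses → C(6,6) = 1; no sopranos → C(3,6) = 0.
Both groups omitted at once is impossible, so 84 − 1 = 83.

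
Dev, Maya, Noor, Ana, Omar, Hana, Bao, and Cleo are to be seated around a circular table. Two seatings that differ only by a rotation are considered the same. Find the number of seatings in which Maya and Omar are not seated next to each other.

3600

All circular seatings of 8 people number (7)! = 5040.
Those with Maya next to Omar: fuse the pair into one unit and seat 7 units around a circle — 2·(6)! = 1440.
Subtracting, 5040 − 1440 = 3600.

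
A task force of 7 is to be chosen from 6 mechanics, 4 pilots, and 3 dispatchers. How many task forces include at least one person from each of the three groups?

Unrestricted: C(13,7) = 1716 ways to pick any 7 of the 13.
Subtract selections that omit an entire group: no mechanics → C(7,7) = 1; no pilots → C(9,7) = 36; no dispatchers → C(10,7) = 120.
Add back selections omitting two groups (i.e. drawn from a single group): C(6,7) + C(4,7) + C(3,7) = 0.
By inclusion–exclusion: 1716 − 157 + 0 = 1559.

1559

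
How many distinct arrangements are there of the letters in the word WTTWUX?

180

WTTWUX has 6 letters with T appearing twice and W appearing twice.
So there are 6! / (2!·2!) = 180 distinguishable arrangements.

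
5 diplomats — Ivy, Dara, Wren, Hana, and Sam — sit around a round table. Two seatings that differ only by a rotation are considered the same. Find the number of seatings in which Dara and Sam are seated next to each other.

12

Treat {Dara, Sam} as one unit (2 internal orders) and seat the resulting 4 units around the table: (3)! circular arrangements.
So 2 × (3)! = 2 × 6 = 12.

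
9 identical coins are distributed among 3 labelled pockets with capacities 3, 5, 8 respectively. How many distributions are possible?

23

By stars and bars, unrestricted non-negative solutions to x_1+…+x_3 = 9 number C(9+2,2) = 55.
Subtract solutions that violate a single cap (substitute x_i' = x_i − (cap_i+1)): x_1 ≥ 4 gives C(7,2) = 21; x_2 ≥ 6 gives C(5,2) = 10; x_3 ≥ 9 gives C(2,2) = 1. Together 32.
No two caps can be exceeded simultaneously, so the pair terms are all 0.
By inclusion–exclusion the count is 55 − 32 + 0 = 23.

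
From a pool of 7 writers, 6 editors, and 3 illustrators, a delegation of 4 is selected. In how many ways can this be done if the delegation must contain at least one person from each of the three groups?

819

With no constraint there are C(16,4) = 1820 possible selections.
Selections missing a whole group: no writers → C(9,4) = 126; no editors → C(10,4) = 210; no illustrators → C(13,4) = 715.
Add back selections omitting two groups (i.e. drawn from a single group): C(7,4) + C(6,4) + C(3,4) = 50.
By inclusion–exclusion: 1820 − 1051 + 50 = 819.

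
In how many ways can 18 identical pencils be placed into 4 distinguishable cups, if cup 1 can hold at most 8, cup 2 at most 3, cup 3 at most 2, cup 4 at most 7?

By stars and bars, unrestricted non-negative solutions to x_1+…+x_4 = 18 number C(18+3,3) = 1330.
Subtract solutions that violate a single cap (substitute x_i' = x_i − (cap_i+1)): x_1 ≥ 9 gives C(12,3) = 220; x_2 ≥ 4 gives C(17,3) = 680; x_3 ≥ 3 gives C(18,3) = 816; x_4 ≥ 8 gives C(13,3) = 286. Together 2002.
Add back pairs where two caps are both exceeded: 56 + 84 + 4 + 364 + 84 + 120 = 712.
Subtract triples: 10 + 0 + 0 + 20 = 30.
By inclusion–exclusion the count is 1330 − 2002 + 712 − 30 = 10.

10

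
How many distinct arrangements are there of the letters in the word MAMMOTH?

840

The 7 letters of MAMMOTH have repeats: M appearing 3 times.
The number of distinct arrangements is 7!/(3!) = 5040/6 = 840.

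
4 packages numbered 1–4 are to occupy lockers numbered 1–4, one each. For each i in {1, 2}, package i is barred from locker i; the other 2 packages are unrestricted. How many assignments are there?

Let Aᵢ (for i ∈ {1, 2}) be the placements that put package i in its forbidden locker. Any j of these fix j positions, leaving (4−j)! ways to fill the rest, and there are C(2,j) ways to pick which j.
By inclusion–exclusion, the number of valid placements is Σ_{j=0}^{2} (−1)^j C(2,j)·(4−j)!.
Computing: 24 − 12 + 2 = 14.

14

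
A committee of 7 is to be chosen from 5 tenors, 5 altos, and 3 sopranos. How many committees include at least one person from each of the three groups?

Total 7-person selections from all 13: C(13,7) = 1716.
Subtract selections that omit an entire group: no tenors → C(8,7) = 8; no altos → C(8,7) = 8; no sopranos → C(10,7) = 120.
Add back selections omitting two groups (i.e. drawn from a single group): C(5,7) + C(5,7) + C(3,7) = 0.
By inclusion–exclusion: 1716 − 136 + 0 = 1580.

1580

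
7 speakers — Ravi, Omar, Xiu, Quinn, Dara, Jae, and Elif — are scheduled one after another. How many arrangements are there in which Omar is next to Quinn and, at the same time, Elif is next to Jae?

480

Treat {Omar,Quinn} as one block (2 orders) and {Elif,Jae} as another (2 orders).
That leaves 5 units to arrange: 2 × 2 × 5! = 4 × 120 = 480.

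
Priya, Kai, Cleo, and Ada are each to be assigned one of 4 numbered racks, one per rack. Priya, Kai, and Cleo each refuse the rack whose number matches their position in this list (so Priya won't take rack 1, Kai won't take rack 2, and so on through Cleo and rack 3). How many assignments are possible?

Let Aᵢ (for i ∈ {1, 2, 3}) be the placements that put person i in their forbidden rack. Any j of these fix j positions, leaving (4−j)! ways to fill the rest, and there are C(3,j) ways to pick which j.
By inclusion–exclusion, the number of valid placements is Σ_{j=0}^{3} (−1)^j C(3,j)·(4−j)!.
Computing: 24 − 18 + 6 − 1 = 11.

11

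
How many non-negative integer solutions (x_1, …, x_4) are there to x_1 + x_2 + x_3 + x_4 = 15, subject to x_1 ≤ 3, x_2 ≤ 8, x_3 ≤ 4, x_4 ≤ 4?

Without the upper bounds there are C(18,3) = 816 ways to split 15 among 4 variables.
Subtract solutions that violate a single cap (substitute x_i' = x_i − (cap_i+1)): x_1 ≥ 4 gives C(14,3) = 364; x_2 ≥ 9 gives C(9,3) = 84; x_3 ≥ 5 gives C(13,3) = 286; x_4 ≥ 5 gives C(13,3) = 286. Together 1020.
Add back pairs where two caps are both exceeded: 10 + 84 + 84 + 4 + 4 + 56 = 242.
Subtract triples: 0 + 0 + 4 + 0 = 4.
By inclusion–exclusion the count is 816 − 1020 + 242 − 4 = 34.

34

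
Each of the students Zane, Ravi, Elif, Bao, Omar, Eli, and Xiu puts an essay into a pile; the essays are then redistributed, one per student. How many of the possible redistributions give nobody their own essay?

1854

Let Aᵢ be the assignments in which student i gets their own essay. We want the size of the complement of A₁∪…∪A_7.
By inclusion–exclusion this is Σ_{j=0}^{7} (−1)^j C(7,j)·(7−j)!.
Computing: 5040 − 5040 + 2520 − 840 + 210 − 42 + 7 − 1 = 1854.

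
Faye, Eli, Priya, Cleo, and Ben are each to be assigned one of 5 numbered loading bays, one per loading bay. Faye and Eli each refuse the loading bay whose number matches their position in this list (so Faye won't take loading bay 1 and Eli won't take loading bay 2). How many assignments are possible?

Let Aᵢ (for i ∈ {1, 2}) be the placements that put person i in their forbidden loading bay. Any j of these fix j positions, leaving (5−j)! ways to fill the rest, and there are C(2,j) ways to pick which j.
By inclusion–exclusion, the number of valid placements is Σ_{j=0}^{2} (−1)^j C(2,j)·(5−j)!.
Computing: 120 − 48 + 6 = 78.

78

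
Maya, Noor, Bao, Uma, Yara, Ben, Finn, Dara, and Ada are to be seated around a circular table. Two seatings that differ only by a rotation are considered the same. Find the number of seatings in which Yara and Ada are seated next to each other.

10080

Glue Yara and Ada into a block (2 internal orders). Seating 8 units around a circle gives (7)! arrangements.
So 2 × (7)! = 2 × 5040 = 10080.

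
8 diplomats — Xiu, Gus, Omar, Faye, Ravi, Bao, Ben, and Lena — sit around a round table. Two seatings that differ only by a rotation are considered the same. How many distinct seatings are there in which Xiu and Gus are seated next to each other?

Treat {Xiu, Gus} as one unit (2 internal orders) and seat the resulting 7 units around the table: (6)! circular arrangements.
So 2 × (6)! = 2 × 720 = 1440.

1440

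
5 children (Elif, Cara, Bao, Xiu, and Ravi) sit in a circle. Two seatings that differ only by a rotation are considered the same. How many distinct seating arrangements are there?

24

Seat Elif anywhere (absorbing the rotational symmetry), then permute the other 4: (4)! = 24.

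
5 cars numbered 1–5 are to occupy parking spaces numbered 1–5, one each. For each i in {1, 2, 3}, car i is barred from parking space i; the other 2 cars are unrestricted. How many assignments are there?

64

Let Aᵢ (for i ∈ {1, 2, 3}) be the placements that put car i in its forbidden parking space. Any j of these fix j positions, leaving (5−j)! ways to fill the rest, and there are C(3,j) ways to pick which j.
By inclusion–exclusion, the number of valid placements is Σ_{j=0}^{3} (−1)^j C(3,j)·(5−j)!.
Computing: 120 − 72 + 18 − 2 = 64.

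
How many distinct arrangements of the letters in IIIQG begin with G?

4

With the first slot taken by G, it remains to arrange the other 4 letters (IIIQ).
Those 4 letters have I appearing 3 times, giving (4)!/(3!) = 4.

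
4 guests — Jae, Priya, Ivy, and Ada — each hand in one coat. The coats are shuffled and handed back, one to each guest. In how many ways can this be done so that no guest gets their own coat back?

9

This is the derangement count D_4: permutations of 4 items with no fixed point.
By inclusion–exclusion this is Σ_{j=0}^{4} (−1)^j C(4,j)·(4−j)!.
Computing: 24 − 24 + 12 − 4 + 1 = 9.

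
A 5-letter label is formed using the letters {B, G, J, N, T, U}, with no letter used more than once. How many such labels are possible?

This is a permutation of 5 out of 6: P(6,5) = 6!/1!.
That product is 6 × 5 × 4 × 3 × 2 = 720.

720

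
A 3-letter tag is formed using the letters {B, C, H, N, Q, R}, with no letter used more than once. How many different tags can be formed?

Choose and order 3 of the 6 symbols: the first letter has 6 options, the next 5, then 4.
6 × 5 × 4 = 120.

120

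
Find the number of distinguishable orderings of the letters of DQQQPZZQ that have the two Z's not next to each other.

Total arrangements of DQQQPZZQ: 8!/(4!·2!) = 840.
Arrangements with the Z's together: treat ZZ as one letter, giving (7)!/(4!) = 210.
Subtracting, 840 − 210 = 630 arrangements keep the Z's apart.

630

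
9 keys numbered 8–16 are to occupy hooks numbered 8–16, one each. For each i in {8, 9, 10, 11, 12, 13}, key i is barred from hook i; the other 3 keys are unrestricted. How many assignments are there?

183822

Let Aᵢ (for 8 ≤ i ≤ 13) be the placements that put key i in its forbidden hook. Any j of these fix j positions, leaving (9−j)! ways to fill the rest, and there are C(6,j) ways to pick which j.
By inclusion–exclusion, the number of valid placements is Σ_{j=0}^{6} (−1)^j C(6,j)·(9−j)!.
Computing: 362880 − 241920 + 75600 − 14400 + 1800 − 144 + 6 = 183822.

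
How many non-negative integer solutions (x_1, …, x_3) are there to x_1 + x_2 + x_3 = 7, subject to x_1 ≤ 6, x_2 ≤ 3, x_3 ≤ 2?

Ignoring the caps, the number of non-negative solutions to x_1+…+x_3 = 7 is C(9,2) = 36.
Subtract solutions that violate a single cap (substitute x_i' = x_i − (cap_i+1)): x_1 ≥ 7 gives C(2,2) = 1; x_2 ≥ 4 gives C(5,2) = 10; x_3 ≥ 3 gives C(6,2) = 15. Together 26.
Add back pairs where two caps are both exceeded: 0 + 0 + 1 = 1.
By inclusion–exclusion the count is 36 − 26 + 1 = 11.

11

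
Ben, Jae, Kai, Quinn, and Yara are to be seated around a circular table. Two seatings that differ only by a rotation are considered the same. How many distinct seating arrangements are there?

Fix one person's seat to break rotational symmetry; the remaining 4 people can be arranged in (4)! = 24 ways.

24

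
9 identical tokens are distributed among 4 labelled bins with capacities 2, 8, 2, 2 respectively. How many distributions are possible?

Without the upper bounds there are C(12,3) = 220 ways to split 9 among 4 bins.
Subtract solutions that violate a single cap (substitute x_i' = x_i − (cap_i+1)): x_1 ≥ 3 gives C(9,3) = 84; x_2 ≥ 9 gives C(3,3) = 1; x_3 ≥ 3 gives C(9,3) = 84; x_4 ≥ 3 gives C(9,3) = 84. Together 253.
Add back pairs where two caps are both exceeded: 0 + 20 + 20 + 0 + 0 + 20 = 60.
Subtract triples: 0 + 0 + 1 + 0 = 1.
By inclusion–exclusion the count is 220 − 253 + 60 − 1 = 26.

26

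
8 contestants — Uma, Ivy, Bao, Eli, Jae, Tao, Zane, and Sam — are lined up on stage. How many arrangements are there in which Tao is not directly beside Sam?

Of the 8! = 40320 arrangements, those with Tao and Sam adjacent number 2 × 7! = 10080 (treat the pair as a block with 2 internal orders).
So 40320 − 10080 = 30240 arrangements keep them apart.

30240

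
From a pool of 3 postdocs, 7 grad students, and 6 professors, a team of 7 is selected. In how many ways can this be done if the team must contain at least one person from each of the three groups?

9569

Unrestricted: C(16,7) = 11440 ways to pick any 7 of the 16.
Selections missing a whole group: no postdocs → C(13,7) = 1716; no grad students → C(9,7) = 36; no professors → C(10,7) = 120.
Add back selections omitting two groups (i.e. drawn from a single group): C(3,7) + C(7,7) + C(6,7) = 1.
By inclusion–exclusion: 11440 − 1872 + 1 = 9569.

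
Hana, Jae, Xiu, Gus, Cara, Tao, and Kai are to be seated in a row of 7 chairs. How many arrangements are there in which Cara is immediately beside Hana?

1440

Glue Cara and Hana into one block (2 internal orders), leaving 6 units to arrange in a row.
So the count is 2·(6)! = 1440.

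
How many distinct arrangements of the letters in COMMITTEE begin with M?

10080

Fix M in the first position and arrange the remaining 8 letters.
Those 8 letters have E appearing twice and T appearing twice, giving (8)!/(2!·2!) = 10080.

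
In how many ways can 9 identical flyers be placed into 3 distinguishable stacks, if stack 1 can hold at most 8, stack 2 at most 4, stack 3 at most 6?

33

By stars and bars, unrestricted non-negative solutions to x_1+…+x_3 = 9 number C(9+2,2) = 55.
Subtract solutions that violate a single cap (substitute x_i' = x_i − (cap_i+1)): x_1 ≥ 9 gives C(2,2) = 1; x_2 ≥ 5 gives C(6,2) = 15; x_3 ≥ 7 gives C(4,2) = 6. Together 22.
No two caps can be exceeded simultaneously, so the pair terms are all 0.
By inclusion–exclusion the count is 55 − 22 + 0 = 33.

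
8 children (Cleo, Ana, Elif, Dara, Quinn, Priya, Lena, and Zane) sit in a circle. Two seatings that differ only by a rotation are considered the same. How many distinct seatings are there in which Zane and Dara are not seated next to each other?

3600

Without the restriction there are (7)! = 5040 seatings.
Seatings with Zane beside Dara: treat them as a block with 2 internal orders, giving 2 × (6)! = 1440.
Subtracting, 5040 − 1440 = 3600.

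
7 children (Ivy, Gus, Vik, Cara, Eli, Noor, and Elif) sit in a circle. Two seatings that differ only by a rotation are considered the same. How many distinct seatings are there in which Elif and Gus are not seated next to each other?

480

All circular seatings of 7 people number (6)! = 720.
Seatings with Elif beside Gus: treat them as a block with 2 internal orders, giving 2 × (5)! = 240.
Subtracting, 720 − 240 = 480.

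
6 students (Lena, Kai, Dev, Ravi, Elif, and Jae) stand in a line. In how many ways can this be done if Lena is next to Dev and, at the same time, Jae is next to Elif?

96

Treat {Lena,Dev} as one block (2 orders) and {Jae,Elif} as another (2 orders).
That leaves 4 units to arrange: 2 × 2 × 4! = 4 × 24 = 96.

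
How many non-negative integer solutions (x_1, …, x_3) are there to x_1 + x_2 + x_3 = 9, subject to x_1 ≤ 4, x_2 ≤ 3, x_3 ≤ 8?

19

By stars and bars, unrestricted non-negative solutions to x_1+…+x_3 = 9 number C(9+2,2) = 55.
Subtract solutions that violate a single cap (substitute x_i' = x_i − (cap_i+1)): x_1 ≥ 5 gives C(6,2) = 15; x_2 ≥ 4 gives C(7,2) = 21; x_3 ≥ 9 gives C(2,2) = 1. Together 37.
Add back pairs where two caps are both exceeded: 1 + 0 + 0 = 1.
By inclusion–exclusion the count is 55 − 37 + 1 = 19.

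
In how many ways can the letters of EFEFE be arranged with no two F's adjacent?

Total arrangements of EFEFE: 5!/(3!·2!) = 10.
Arrangements with the F's together: treat FF as one letter, giving (4)!/(3!) = 4.
Subtracting, 10 − 4 = 6 arrangements keep the F's apart.

6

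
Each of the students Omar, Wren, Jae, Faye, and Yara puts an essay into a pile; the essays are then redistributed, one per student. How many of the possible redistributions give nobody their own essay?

Count assignments avoiding every fixed point. For any j of the 5 students fixed to their own essay, the other 5−j can be arranged in (5−j)! ways.
By inclusion–exclusion this is Σ_{j=0}^{5} (−1)^j C(5,j)·(5−j)!.
Computing: 120 − 120 + 60 − 20 + 5 − 1 = 44.

44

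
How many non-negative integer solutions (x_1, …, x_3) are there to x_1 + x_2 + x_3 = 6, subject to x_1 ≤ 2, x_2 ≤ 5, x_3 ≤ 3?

11

Without the upper bounds there are C(8,2) = 28 ways to split 6 among 3 variables.
Subtract solutions that violate a single cap (substitute x_i' = x_i − (cap_i+1)): x_1 ≥ 3 gives C(5,2) = 10; x_2 ≥ 6 gives C(2,2) = 1; x_3 ≥ 4 gives C(4,2) = 6. Together 17.
No two caps can be exceeded simultaneously, so the pair terms are all 0.
By inclusion–exclusion the count is 28 − 17 + 0 = 11.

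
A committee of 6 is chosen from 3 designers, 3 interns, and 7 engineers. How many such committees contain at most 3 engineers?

Split by how many engineers are chosen (0 through 3).
Sum: C(7,0)·C(6,6) + C(7,1)·C(6,5) + C(7,2)·C(6,4) + C(7,3)·C(6,3) = 1 + 42 + 315 + 700 = 1058.

1058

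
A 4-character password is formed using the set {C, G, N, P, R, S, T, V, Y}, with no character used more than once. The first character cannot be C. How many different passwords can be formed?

The first character has 9−1 = 8 choices (anything except C).
The remaining 3 characters are filled from the other 8 symbols without repetition: 8 × 7 × 6 = 336.
Total: 8 × 336 = 2688.

2688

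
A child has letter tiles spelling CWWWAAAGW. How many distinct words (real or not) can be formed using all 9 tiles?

2520

The 9 letters of CWWWAAAGW have repeats: A appearing 3 times and W appearing 4 times.
The number of distinct arrangements is 9!/(4!·3!) = 362880/144 = 2520.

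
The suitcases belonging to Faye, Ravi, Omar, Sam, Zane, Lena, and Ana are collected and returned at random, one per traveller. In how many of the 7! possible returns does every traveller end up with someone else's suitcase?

Count assignments avoiding every fixed point. For any j of the 7 travellers fixed to their own suitcase, the other 7−j can be arranged in (7−j)! ways.
By inclusion–exclusion this is Σ_{j=0}^{7} (−1)^j C(7,j)·(7−j)!.
Computing: 5040 − 5040 + 2520 − 840 + 210 − 42 + 7 − 1 = 1854.

1854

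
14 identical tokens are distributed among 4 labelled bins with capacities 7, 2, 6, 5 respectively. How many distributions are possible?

Ignoring the caps, the number of non-negative solutions to x_1+…+x_4 = 14 is C(17,3) = 680.
Subtract solutions that violate a single cap (substitute x_i' = x_i − (cap_i+1)): x_1 ≥ 8 gives C(9,3) = 84; x_2 ≥ 3 gives C(14,3) = 364; x_3 ≥ 7 gives C(10,3) = 120; x_4 ≥ 6 gives C(11,3) = 165. Together 733.
Add back pairs where two caps are both exceeded: 20 + 0 + 1 + 35 + 56 + 4 = 116.
By inclusion–exclusion the count is 680 − 733 + 116 = 63.

63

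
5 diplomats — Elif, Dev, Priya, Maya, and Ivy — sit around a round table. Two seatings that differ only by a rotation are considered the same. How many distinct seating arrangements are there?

24

Seat Elif anywhere (absorbing the rotational symmetry), then permute the other 4: (4)! = 24.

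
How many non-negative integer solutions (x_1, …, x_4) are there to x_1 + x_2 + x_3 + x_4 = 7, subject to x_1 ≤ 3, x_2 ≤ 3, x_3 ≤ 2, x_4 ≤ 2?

18

Without the upper bounds there are C(10,3) = 120 ways to split 7 among 4 variables.
Subtract solutions that violate a single cap (substitute x_i' = x_i − (cap_i+1)): x_1 ≥ 4 gives C(6,3) = 20; x_2 ≥ 4 gives C(6,3) = 20; x_3 ≥ 3 gives C(7,3) = 35; x_4 ≥ 3 gives C(7,3) = 35. Together 110.
Add back pairs where two caps are both exceeded: 0 + 1 + 1 + 1 + 1 + 4 = 8.
By inclusion–exclusion the count is 120 − 110 + 8 = 18.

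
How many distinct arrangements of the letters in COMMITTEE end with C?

5040

With the last slot taken by C, it remains to arrange the other 8 letters (OMMITTEE).
Those 8 letters have E appearing twice, M appearing twice, and T appearing twice, giving (8)!/(2!·2!·2!) = 5040.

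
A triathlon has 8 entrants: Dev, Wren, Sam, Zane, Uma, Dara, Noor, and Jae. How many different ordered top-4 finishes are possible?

1680

This is an ordered selection of 4 from 8: P(8,4).
That gives 8 × 7 × 6 × 5 = 1680.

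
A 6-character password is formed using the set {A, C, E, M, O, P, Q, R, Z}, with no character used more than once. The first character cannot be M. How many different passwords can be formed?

53760

The first character has 9−1 = 8 choices (anything except M).
The remaining 5 characters are filled from the other 8 symbols without repetition: 8 × 7 × 6 × 5 × 4 = 6720.
Total: 8 × 6720 = 53760.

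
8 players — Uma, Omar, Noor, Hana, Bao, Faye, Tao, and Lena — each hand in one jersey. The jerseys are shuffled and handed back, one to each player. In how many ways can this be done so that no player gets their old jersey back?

14833

Let Aᵢ be the assignments in which player i gets their old jersey. We want the size of the complement of A₁∪…∪A_8.
By inclusion–exclusion this is Σ_{j=0}^{8} (−1)^j C(8,j)·(8−j)!.
Computing: 40320 − 40320 + 20160 − 6720 + 1680 − 336 + 56 − 8 + 1 = 14833.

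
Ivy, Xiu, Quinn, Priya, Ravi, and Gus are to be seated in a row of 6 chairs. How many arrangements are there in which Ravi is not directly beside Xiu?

480

There are 6! = 720 arrangements in all. If Ravi and Xiu are adjacent, merging them into one block gives 2·(5)! = 240 arrangements.
Complementary counting: 720 − 240 = 480.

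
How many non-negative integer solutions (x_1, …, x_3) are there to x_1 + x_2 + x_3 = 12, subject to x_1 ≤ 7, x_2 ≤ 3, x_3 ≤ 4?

By stars and bars, unrestricted non-negative solutions to x_1+…+x_3 = 12 number C(12+2,2) = 91.
Subtract solutions that violate a single cap (substitute x_i' = x_i − (cap_i+1)): x_1 ≥ 8 gives C(6,2) = 15; x_2 ≥ 4 gives C(10,2) = 45; x_3 ≥ 5 gives C(9,2) = 36. Together 96.
Add back pairs where two caps are both exceeded: 1 + 0 + 10 = 11.
By inclusion–exclusion the count is 91 − 96 + 11 = 6.

6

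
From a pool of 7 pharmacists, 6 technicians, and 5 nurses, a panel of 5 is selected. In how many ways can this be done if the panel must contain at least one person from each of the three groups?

6055

Unrestricted: C(18,5) = 8568 ways to pick any 5 of the 18.
Subtract selections that omit an entire group: no pharmacists → C(11,5) = 462; no technicians → C(12,5) = 792; no nurses → C(13,5) = 1287.
Add back selections omitting two groups (i.e. drawn from a single group): C(7,5) + C(6,5) + C(5,5) = 28.
By inclusion–exclusion: 8568 − 2541 + 28 = 6055.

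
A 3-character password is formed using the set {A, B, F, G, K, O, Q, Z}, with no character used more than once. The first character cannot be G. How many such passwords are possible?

294

The first character has 8−1 = 7 choices (anything except G).
The remaining 2 characters are filled from the other 7 symbols without repetition: 7 × 6 = 42.
Total: 7 × 42 = 294.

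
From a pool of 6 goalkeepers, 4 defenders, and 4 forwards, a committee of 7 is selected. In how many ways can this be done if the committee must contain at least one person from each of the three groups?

3184

Unrestricted: C(14,7) = 3432 ways to pick any 7 of the 14.
Subtract selections that omit an entire group: no goalkeepers → C(8,7) = 8; no defenders → C(10,7) = 120; no forwards → C(10,7) = 120.
Add back selections omitting two groups (i.e. drawn from a single group): C(6,7) + C(4,7) + C(4,7) = 0.
By inclusion–exclusion: 3432 − 248 + 0 = 3184.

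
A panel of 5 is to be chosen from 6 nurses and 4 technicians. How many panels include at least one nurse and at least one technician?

246

Total 5-person selections from all 10: C(10,5) = 252.
Selections missing a whole group: no nurses → C(4,5) = 0; no technicians → C(6,5) = 6.
Both groups omitted at once is impossible, so 252 − 6 = 246.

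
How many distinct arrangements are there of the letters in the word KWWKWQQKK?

Letter multiplicities in KWWKWQQKK: K×4, Q×2, W×3.
So there are 9! / (4!·3!·2!) = 1260 distinguishable arrangements.

1260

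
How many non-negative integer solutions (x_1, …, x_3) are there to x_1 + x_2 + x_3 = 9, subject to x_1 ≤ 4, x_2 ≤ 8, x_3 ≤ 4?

24

By stars and bars, unrestricted non-negative solutions to x_1+…+x_3 = 9 number C(9+2,2) = 55.
Subtract solutions that violate a single cap (substitute x_i' = x_i − (cap_i+1)): x_1 ≥ 5 gives C(6,2) = 15; x_2 ≥ 9 gives C(2,2) = 1; x_3 ≥ 5 gives C(6,2) = 15. Together 31.
No two caps can be exceeded simultaneously, so the pair terms are all 0.
By inclusion–exclusion the count is 55 − 31 + 0 = 24.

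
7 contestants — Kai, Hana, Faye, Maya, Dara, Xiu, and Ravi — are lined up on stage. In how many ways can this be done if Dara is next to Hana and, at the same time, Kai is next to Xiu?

Treat {Dara,Hana} as one block (2 orders) and {Kai,Xiu} as another (2 orders).
That leaves 5 units to arrange: 2 × 2 × 5! = 4 × 120 = 480.

480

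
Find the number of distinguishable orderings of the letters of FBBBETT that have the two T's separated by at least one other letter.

There are 7!/(3!·2!) = 420 arrangements of FBBBETT in total.
Arrangements with the T's together: treat TT as one letter, giving (6)!/(3!) = 120.
Subtracting, 420 − 120 = 300 arrangements keep the T's apart.

300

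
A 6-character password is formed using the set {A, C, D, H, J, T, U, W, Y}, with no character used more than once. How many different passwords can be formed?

60480

This is a permutation of 6 out of 9: P(9,6) = 9!/3!.
That product is 9 × 8 × 7 × 6 × 5 × 4 = 60480.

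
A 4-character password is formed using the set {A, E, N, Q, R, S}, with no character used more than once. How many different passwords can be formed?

With no repetition, fill the 4 characters in order: 6 choices, then 5, down to 3.
That product is 6 × 5 × 4 × 3 = 360.

360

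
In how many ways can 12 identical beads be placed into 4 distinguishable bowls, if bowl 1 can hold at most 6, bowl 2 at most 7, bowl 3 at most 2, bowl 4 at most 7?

Ignoring the caps, the number of non-negative solutions to x_1+…+x_4 = 12 is C(15,3) = 455.
Subtract solutions that violate a single cap (substitute x_i' = x_i − (cap_i+1)): x_1 ≥ 7 gives C(8,3) = 56; x_2 ≥ 8 gives C(7,3) = 35; x_3 ≥ 3 gives C(12,3) = 220; x_4 ≥ 8 gives C(7,3) = 35. Together 346.
Add back pairs where two caps are both exceeded: 0 + 10 + 0 + 4 + 0 + 4 = 18.
By inclusion–exclusion the count is 455 − 346 + 18 = 127.

127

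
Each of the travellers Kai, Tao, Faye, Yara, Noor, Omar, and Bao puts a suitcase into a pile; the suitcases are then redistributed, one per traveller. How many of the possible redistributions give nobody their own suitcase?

Let Aᵢ be the assignments in which traveller i gets their own suitcase. We want the size of the complement of A₁∪…∪A_7.
By inclusion–exclusion this is Σ_{j=0}^{7} (−1)^j C(7,j)·(7−j)!.
Computing: 5040 − 5040 + 2520 − 840 + 210 − 42 + 7 − 1 = 1854.

1854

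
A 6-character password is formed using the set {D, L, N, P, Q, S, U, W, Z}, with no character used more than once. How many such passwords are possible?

60480

Choose and order 6 of the 9 symbols: the first character has 9 options, the next 8, and so on down to 4.
9 × 8 × 7 × 6 × 5 × 4 = 60480.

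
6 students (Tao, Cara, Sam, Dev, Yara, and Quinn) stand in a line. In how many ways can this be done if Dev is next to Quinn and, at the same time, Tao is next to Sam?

Treat {Dev,Quinn} as one block (2 orders) and {Tao,Sam} as another (2 orders).
That leaves 4 units to arrange: 2 × 2 × 4! = 4 × 24 = 96.

96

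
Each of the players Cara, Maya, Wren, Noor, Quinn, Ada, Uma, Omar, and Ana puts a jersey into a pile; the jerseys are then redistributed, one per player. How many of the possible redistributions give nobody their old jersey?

133496

This is the derangement count D_9: permutations of 9 items with no fixed point.
By inclusion–exclusion this is Σ_{j=0}^{9} (−1)^j C(9,j)·(9−j)!.
Computing: 362880 − 362880 + 181440 − 60480 + 15120 − 3024 + 504 − 72 + 9 − 1 = 133496.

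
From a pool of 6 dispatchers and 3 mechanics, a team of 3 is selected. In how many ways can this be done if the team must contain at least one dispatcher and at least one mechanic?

63

Total 3-person selections from all 9: C(9,3) = 84.
Subtract selections that omit an entire group: no dispatchers → C(3,3) = 1; no mechanics → C(6,3) = 20.
Both groups omitted at once is impossible, so 84 − 21 = 63.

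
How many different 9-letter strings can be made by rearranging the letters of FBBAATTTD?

15120

FBBAATTTD has 9 letters with A appearing twice, B appearing twice, and T appearing 3 times.
The number of distinct arrangements is 9!/(3!·2!·2!) = 362880/24 = 15120.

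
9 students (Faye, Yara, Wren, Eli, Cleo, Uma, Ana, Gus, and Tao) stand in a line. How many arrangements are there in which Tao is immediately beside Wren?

Glue Tao and Wren into one block (2 internal orders), leaving 8 units to arrange in a row.
So the count is 2·(8)! = 80640.

80640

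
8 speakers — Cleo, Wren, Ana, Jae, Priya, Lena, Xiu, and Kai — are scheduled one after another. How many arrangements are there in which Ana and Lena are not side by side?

30240

There are 8! = 40320 arrangements in all. If Ana and Lena are adjacent, merging them into one block gives 2·(7)! = 10080 arrangements.
Complementary counting: 40320 − 10080 = 30240.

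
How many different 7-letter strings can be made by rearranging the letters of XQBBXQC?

The 7 letters of XQBBXQC have repeats: B appearing twice, Q appearing twice, and X appearing twice.
Dividing 7! = 5040 by 2!·2!·2! = 8 for the repeated letters gives 630.

630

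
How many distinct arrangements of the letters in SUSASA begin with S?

30

Fix S in the first position and arrange the remaining 5 letters.
Those 5 letters have A appearing twice and S appearing twice, giving (5)!/(2!·2!) = 30.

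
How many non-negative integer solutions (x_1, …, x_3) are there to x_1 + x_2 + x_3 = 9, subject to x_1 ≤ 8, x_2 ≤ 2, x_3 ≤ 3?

Without the upper bounds there are C(11,2) = 55 ways to split 9 among 3 variables.
Subtract solutions that violate a single cap (substitute x_i' = x_i − (cap_i+1)): x_1 ≥ 9 gives C(2,2) = 1; x_2 ≥ 3 gives C(8,2) = 28; x_3 ≥ 4 gives C(7,2) = 21. Together 50.
Add back pairs where two caps are both exceeded: 0 + 0 + 6 = 6.
By inclusion–exclusion the count is 55 − 50 + 6 = 11.

11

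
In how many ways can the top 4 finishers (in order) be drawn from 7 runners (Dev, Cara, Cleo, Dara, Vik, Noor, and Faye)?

840

This is an ordered selection of 4 from 7: P(7,4).
That gives 7 × 6 × 5 × 4 = 840.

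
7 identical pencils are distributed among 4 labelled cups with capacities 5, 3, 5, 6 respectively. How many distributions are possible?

91

Ignoring the caps, the number of non-negative solutions to x_1+…+x_4 = 7 is C(10,3) = 120.
Subtract solutions that violate a single cap (substitute x_i' = x_i − (cap_i+1)): x_1 ≥ 6 gives C(4,3) = 4; x_2 ≥ 4 gives C(6,3) = 20; x_3 ≥ 6 gives C(4,3) = 4; x_4 ≥ 7 gives C(3,3) = 1. Together 29.
No two caps can be exceeded simultaneously, so the pair terms are all 0.
By inclusion–exclusion the count is 120 − 29 + 0 = 91.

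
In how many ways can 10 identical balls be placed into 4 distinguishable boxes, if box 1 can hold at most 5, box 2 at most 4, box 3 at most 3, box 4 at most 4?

65

Ignoring the caps, the number of non-negative solutions to x_1+…+x_4 = 10 is C(13,3) = 286.
Subtract solutions that violate a single cap (substitute x_i' = x_i − (cap_i+1)): x_1 ≥ 6 gives C(7,3) = 35; x_2 ≥ 5 gives C(8,3) = 56; x_3 ≥ 4 gives C(9,3) = 84; x_4 ≥ 5 gives C(8,3) = 56. Together 231.
Add back pairs where two caps are both exceeded: 0 + 1 + 0 + 4 + 1 + 4 = 10.
By inclusion–exclusion the count is 286 − 231 + 10 = 65.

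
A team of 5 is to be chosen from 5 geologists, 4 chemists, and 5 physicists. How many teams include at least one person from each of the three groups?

Total 5-person selections from all 14: C(14,5) = 2002.
Selections missing a whole group: no geologists → C(9,5) = 126; no chemists → C(10,5) = 252; no physicists → C(9,5) = 126.
Add back selections omitting two groups (i.e. drawn from a single group): C(5,5) + C(4,5) + C(5,5) = 2.
By inclusion–exclusion: 2002 − 504 + 2 = 1500.

1500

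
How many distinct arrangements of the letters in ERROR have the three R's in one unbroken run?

6

Treat the 3 copies of R as a single block. The multiset to arrange is then {RRR, E, O}, 3 items in all.
All 3 items are distinct, so there are (3)! = 6 arrangements.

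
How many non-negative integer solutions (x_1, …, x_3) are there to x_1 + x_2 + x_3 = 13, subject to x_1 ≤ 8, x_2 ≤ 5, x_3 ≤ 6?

Without the upper bounds there are C(15,2) = 105 ways to split 13 among 3 variables.
Subtract solutions that violate a single cap (substitute x_i' = x_i − (cap_i+1)): x_1 ≥ 9 gives C(6,2) = 15; x_2 ≥ 6 gives C(9,2) = 36; x_3 ≥ 7 gives C(8,2) = 28. Together 79.
Add back pairs where two caps are both exceeded: 0 + 0 + 1 = 1.
By inclusion–exclusion the count is 105 − 79 + 1 = 27.

27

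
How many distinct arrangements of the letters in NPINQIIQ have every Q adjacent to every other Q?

Treat the 2 copies of Q as a single block. The multiset to arrange is then {QQ, I, I, I, N, N, P}, 7 items in all.
That gives (7)!/(3!·2!) = 420 arrangements.

420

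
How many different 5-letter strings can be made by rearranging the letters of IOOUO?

The 5 letters of IOOUO have repeats: O appearing 3 times.
The number of distinct arrangements is 5!/(3!) = 120/6 = 20.

20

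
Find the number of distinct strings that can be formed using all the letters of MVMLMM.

30

The 6 letters of MVMLMM have repeats: M appearing 4 times.
The number of distinct arrangements is 6!/(4!) = 720/24 = 30.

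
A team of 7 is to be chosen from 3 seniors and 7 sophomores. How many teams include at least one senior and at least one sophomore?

119

Unrestricted: C(10,7) = 120 ways to pick any 7 of the 10.
Selections missing a whole group: no seniors → C(7,7) = 1; no sophomores → C(3,7) = 0.
Both groups omitted at once is impossible, so 120 − 1 = 119.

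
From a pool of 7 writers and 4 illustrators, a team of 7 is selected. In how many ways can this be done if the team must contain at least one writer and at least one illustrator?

329

With no constraint there are C(11,7) = 330 possible selections.
Subtract selections that omit an entire group: no writers → C(4,7) = 0; no illustrators → C(7,7) = 1.
Both groups omitted at once is impossible, so 330 − 1 = 329.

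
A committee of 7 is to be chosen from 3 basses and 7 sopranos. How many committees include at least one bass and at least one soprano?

With no constraint there are C(10,7) = 120 possible selections.
Selections missing a whole group: no basses → C(7,7) = 1; no sopranos → C(3,7) = 0.
Both groups omitted at once is impossible, so 120 − 1 = 119.

119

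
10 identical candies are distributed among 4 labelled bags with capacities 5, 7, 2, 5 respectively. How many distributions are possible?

94

Without the upper bounds there are C(13,3) = 286 ways to split 10 among 4 bags.
Subtract solutions that violate a single cap (substitute x_i' = x_i − (cap_i+1)): x_1 ≥ 6 gives C(7,3) = 35; x_2 ≥ 8 gives C(5,3) = 10; x_3 ≥ 3 gives C(10,3) = 120; x_4 ≥ 6 gives C(7,3) = 35. Together 200.
Add back pairs where two caps are both exceeded: 0 + 4 + 0 + 0 + 0 + 4 = 8.
By inclusion–exclusion the count is 286 − 200 + 8 = 94.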